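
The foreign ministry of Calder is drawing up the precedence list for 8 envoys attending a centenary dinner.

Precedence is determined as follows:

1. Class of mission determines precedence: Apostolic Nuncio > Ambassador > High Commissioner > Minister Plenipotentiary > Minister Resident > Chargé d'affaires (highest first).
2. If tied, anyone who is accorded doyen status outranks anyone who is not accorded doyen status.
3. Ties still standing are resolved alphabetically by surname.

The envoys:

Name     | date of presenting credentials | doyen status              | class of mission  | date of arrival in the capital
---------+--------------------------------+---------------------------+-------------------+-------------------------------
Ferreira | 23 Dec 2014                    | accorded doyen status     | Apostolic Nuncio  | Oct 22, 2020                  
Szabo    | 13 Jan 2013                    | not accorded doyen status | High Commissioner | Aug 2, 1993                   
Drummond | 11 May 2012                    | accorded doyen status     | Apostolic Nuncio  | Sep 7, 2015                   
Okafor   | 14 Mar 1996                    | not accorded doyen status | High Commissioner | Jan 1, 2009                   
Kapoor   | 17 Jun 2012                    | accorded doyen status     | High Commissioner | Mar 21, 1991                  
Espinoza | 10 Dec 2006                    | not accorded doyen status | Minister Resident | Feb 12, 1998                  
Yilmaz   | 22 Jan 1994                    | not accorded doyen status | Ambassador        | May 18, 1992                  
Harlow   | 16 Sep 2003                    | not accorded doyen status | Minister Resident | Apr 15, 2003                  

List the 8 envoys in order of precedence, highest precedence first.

Drummond, Ferreira, Yilmaz, Kapoor, Okafor, Szabo, Espinoza, Harlow

By class of mission: Drummond and Ferreira (Apostolic Nuncio); then Yilmaz (Ambassador); then Kapoor, Okafor and Szabo (High Commissioner); then Espinoza and Harlow (Minister Resident).
Drummond and Ferreira are each accorded doyen status, so the next rule applies.
Among Drummond and Ferreira, alphabetically by surname: Drummond before Ferreira.
Among Kapoor, Okafor and Szabo, accorded doyen status before not accorded doyen status: Kapoor (accorded doyen status) before Okafor and Szabo (not accorded doyen status).
Among Okafor and Szabo, alphabetically by surname: Okafor before Szabo.
Espinoza and Harlow are each not accorded doyen status, so the next rule applies.
Among Espinoza and Harlow, alphabetically by surname: Espinoza before Harlow.
Full order: Drummond, Ferreira, Yilmaz, Kapoor, Okafor, Szabo, Espinoza, Harlow.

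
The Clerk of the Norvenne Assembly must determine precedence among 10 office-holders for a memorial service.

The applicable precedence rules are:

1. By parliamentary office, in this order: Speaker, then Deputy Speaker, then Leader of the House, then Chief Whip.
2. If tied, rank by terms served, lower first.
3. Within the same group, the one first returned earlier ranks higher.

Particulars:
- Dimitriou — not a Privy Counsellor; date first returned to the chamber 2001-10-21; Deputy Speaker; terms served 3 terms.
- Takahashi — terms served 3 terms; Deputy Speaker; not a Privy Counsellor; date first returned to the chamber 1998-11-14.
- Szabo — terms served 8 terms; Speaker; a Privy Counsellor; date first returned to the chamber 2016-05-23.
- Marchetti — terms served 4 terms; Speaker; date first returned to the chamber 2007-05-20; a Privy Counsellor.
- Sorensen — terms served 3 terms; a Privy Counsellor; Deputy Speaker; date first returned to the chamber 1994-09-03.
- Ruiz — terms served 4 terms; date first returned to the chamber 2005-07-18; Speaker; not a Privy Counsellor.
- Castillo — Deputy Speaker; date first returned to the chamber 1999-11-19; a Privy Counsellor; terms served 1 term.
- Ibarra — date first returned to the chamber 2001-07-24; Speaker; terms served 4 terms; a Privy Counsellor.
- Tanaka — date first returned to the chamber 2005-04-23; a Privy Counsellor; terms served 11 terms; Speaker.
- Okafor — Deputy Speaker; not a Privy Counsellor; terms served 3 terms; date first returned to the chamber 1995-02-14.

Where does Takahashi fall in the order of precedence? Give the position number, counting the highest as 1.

By parliamentary office: Ibarra, Ruiz, Marchetti, Szabo and Tanaka (Speaker); then Castillo, Sorensen, Okafor, Takahashi and Dimitriou (Deputy Speaker).
Among Ibarra, Ruiz, Marchetti, Szabo and Tanaka, by terms served (lower first): Ibarra, Ruiz and Marchetti (4 terms) before Szabo (8 terms) before Tanaka (11 terms).
Among Ibarra, Ruiz and Marchetti, by date first returned to the chamber (earlier first): Ibarra (2001-07-24) before Ruiz (2005-07-18) before Marchetti (2007-05-20).
Among Castillo, Sorensen, Okafor, Takahashi and Dimitriou, by terms served (lower first): Castillo (1 term) before Sorensen, Okafor, Takahashi and Dimitriou (3 terms).
Among Sorensen, Okafor, Takahashi and Dimitriou, by date first returned to the chamber (earlier first): Sorensen (1994-09-03) before Okafor (1995-02-14) before Takahashi (1998-11-14) before Dimitriou (2001-10-21).
Order: Ibarra, Ruiz, Marchetti, Szabo, Tanaka, Castillo, Sorensen, Okafor, Takahashi, Dimitriou. So position 9.

9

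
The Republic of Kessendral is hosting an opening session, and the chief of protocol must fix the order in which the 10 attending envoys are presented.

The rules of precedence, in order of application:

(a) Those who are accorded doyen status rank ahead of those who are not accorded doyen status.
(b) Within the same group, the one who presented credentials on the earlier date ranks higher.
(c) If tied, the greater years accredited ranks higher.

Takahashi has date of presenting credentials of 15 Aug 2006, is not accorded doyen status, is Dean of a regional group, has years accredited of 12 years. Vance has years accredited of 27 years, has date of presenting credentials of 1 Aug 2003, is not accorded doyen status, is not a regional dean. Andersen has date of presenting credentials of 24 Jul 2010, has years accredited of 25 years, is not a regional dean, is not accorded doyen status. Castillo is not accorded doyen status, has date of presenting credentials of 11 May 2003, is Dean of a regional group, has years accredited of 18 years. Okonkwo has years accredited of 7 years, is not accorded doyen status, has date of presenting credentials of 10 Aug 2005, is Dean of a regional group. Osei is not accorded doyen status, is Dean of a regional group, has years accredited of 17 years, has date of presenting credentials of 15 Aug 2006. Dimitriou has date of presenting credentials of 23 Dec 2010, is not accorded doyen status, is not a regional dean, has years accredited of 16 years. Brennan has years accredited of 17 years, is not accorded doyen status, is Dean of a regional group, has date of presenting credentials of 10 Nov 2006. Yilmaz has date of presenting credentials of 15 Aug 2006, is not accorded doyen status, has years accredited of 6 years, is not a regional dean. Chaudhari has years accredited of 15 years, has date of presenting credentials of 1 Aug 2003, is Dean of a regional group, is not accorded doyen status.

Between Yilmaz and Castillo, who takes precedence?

Castillo

By the first rule: Castillo, Vance, Chaudhari, Okonkwo, Osei, Takahashi, Yilmaz, Brennan, Andersen and Dimitriou (each not accorded doyen status).
Among Castillo, Vance, Chaudhari, Okonkwo, Osei, Takahashi, Yilmaz, Brennan, Andersen and Dimitriou, by date of presenting credentials (earlier first): Castillo (11 May 2003) before Vance and Chaudhari (1 Aug 2003) before Okonkwo (10 Aug 2005) before Osei, Takahashi and Yilmaz (15 Aug 2006) before Brennan (10 Nov 2006) before Andersen (24 Jul 2010) before Dimitriou (23 Dec 2010).
Among Vance and Chaudhari, by years accredited (higher first): Vance (27 years) before Chaudhari (15 years).
Among Osei, Takahashi and Yilmaz, by years accredited (higher first): Osei (17 years) before Takahashi (12 years) before Yilmaz (6 years).
So Castillo takes precedence.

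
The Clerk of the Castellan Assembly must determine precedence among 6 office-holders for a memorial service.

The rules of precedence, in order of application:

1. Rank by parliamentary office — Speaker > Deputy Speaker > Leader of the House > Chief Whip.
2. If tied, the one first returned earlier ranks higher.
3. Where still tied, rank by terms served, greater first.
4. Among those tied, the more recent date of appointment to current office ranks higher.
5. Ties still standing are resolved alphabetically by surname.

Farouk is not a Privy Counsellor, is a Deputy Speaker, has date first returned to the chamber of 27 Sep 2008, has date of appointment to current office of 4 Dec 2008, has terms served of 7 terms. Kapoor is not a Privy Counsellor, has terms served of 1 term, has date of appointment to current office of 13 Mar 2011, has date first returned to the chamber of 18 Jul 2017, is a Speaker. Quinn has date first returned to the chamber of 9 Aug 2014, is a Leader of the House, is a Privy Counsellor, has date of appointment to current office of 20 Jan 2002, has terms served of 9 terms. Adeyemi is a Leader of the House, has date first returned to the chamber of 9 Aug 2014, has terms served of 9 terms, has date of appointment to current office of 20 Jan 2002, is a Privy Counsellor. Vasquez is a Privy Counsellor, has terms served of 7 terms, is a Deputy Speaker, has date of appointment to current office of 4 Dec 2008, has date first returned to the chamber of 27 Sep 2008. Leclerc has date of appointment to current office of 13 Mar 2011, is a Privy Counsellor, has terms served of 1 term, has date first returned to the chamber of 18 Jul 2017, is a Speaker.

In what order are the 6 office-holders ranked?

By parliamentary office: Kapoor and Leclerc (Speaker); then Farouk and Vasquez (Deputy Speaker); then Adeyemi and Quinn (Leader of the House).
Kapoor and Leclerc both have date first returned to the chamber 18 Jul 2017, so the next rule applies.
Kapoor and Leclerc both have terms served 1 term, so the next rule applies.
Kapoor and Leclerc both have date of appointment to current office 13 Mar 2011, so the next rule applies.
Among Kapoor and Leclerc, alphabetically by surname: Kapoor before Leclerc.
Farouk and Vasquez both have date first returned to the chamber 27 Sep 2008, so the next rule applies.
Farouk and Vasquez both have terms served 7 terms, so the next rule applies.
Farouk and Vasquez both have date of appointment to current office 4 Dec 2008, so the next rule applies.
Among Farouk and Vasquez, alphabetically by surname: Farouk before Vasquez.
Adeyemi and Quinn both have date first returned to the chamber 9 Aug 2014, so the next rule applies.
Adeyemi and Quinn both have terms served 9 terms, so the next rule applies.
Adeyemi and Quinn both have date of appointment to current office 20 Jan 2002, so the next rule applies.
Among Adeyemi and Quinn, alphabetically by surname: Adeyemi before Quinn.
Full order: Kapoor, Leclerc, Farouk, Vasquez, Adeyemi, Quinn.

Kapoor, Leclerc, Farouk, Vasquez, Adeyemi, Quinn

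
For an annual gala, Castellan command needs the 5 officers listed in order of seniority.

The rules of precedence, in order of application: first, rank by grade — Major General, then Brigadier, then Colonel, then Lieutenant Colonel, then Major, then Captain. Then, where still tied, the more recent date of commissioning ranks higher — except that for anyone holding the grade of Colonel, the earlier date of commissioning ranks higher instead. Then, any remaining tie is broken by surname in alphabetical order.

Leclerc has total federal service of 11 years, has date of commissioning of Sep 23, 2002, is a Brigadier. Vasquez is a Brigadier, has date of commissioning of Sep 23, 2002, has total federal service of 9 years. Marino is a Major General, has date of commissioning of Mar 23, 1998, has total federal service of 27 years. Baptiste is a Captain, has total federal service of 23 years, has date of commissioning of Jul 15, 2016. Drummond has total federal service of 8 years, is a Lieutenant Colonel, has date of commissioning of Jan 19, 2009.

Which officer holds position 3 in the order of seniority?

Vasquez

By grade: Marino (Major General); then Leclerc and Vasquez (Brigadier); then Drummond (Lieutenant Colonel); then Baptiste (Captain).
Leclerc and Vasquez both have date of commissioning Sep 23, 2002, so the next rule applies.
Among Leclerc and Vasquez, alphabetically by surname: Leclerc before Vasquez.
Order: Marino, Leclerc, Vasquez, Drummond, Baptiste.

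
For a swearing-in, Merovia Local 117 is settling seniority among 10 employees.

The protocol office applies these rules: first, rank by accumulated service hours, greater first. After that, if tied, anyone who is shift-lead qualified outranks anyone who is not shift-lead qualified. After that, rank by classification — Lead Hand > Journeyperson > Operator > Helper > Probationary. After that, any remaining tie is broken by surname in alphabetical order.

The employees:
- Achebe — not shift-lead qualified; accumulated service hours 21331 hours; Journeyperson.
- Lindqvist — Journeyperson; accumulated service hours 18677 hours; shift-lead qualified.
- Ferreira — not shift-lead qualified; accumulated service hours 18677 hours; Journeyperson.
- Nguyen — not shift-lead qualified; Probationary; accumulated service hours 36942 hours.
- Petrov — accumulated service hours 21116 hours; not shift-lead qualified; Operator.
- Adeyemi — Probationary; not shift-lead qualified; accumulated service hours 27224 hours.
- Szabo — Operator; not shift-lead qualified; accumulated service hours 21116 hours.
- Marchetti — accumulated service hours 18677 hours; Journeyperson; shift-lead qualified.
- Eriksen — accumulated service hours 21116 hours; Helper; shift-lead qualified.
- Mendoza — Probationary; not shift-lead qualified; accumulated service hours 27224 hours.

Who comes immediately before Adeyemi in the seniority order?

Nguyen

By accumulated service hours (higher first): Nguyen (36942 hours); then Adeyemi and Mendoza (both 27224 hours); then Achebe (21331 hours); then Eriksen, Petrov and Szabo (each 21116 hours); then Lindqvist, Marchetti and Ferreira (each 18677 hours).
Adeyemi and Mendoza are each not shift-lead qualified, so the next rule applies.
Adeyemi and Mendoza are each Probationary, so the next rule applies.
Among Adeyemi and Mendoza, alphabetically by surname: Adeyemi before Mendoza.
Among Eriksen, Petrov and Szabo, shift-lead qualified before not shift-lead qualified: Eriksen (shift-lead qualified) before Petrov and Szabo (not shift-lead qualified).
Petrov and Szabo are each Operator, so the next rule applies.
Among Petrov and Szabo, alphabetically by surname: Petrov before Szabo.
Among Lindqvist, Marchetti and Ferreira, shift-lead qualified before not shift-lead qualified: Lindqvist and Marchetti (shift-lead qualified) before Ferreira (not shift-lead qualified).
Lindqvist and Marchetti are each Journeyperson, so the next rule applies.
Among Lindqvist and Marchetti, alphabetically by surname: Lindqvist before Marchetti.
Order: Nguyen, Adeyemi, Mendoza, Achebe, Eriksen, Petrov, Szabo, Lindqvist, Marchetti, Ferreira.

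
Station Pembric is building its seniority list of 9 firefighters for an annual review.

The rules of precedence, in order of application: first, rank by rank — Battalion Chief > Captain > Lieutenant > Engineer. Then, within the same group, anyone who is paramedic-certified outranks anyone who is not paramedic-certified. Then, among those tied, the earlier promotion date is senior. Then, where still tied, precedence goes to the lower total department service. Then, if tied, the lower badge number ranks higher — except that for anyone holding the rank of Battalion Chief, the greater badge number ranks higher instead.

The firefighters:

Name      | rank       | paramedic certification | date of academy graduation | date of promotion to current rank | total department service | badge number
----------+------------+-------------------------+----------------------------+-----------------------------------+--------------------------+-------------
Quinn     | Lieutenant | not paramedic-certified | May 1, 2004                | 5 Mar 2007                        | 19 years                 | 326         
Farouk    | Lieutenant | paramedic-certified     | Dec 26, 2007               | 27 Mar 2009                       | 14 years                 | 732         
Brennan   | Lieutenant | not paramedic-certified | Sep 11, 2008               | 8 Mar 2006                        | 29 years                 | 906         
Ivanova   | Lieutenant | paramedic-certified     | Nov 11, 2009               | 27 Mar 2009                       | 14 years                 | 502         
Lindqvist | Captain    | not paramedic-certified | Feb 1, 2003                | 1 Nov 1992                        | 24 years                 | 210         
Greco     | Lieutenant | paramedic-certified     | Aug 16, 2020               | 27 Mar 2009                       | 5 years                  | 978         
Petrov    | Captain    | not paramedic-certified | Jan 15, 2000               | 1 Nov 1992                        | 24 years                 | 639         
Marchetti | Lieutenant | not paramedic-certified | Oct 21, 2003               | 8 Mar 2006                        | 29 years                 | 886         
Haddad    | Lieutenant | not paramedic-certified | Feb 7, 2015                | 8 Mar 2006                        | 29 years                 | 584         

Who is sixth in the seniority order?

By rank: Lindqvist and Petrov (Captain); then Greco, Ivanova, Farouk, Haddad, Marchetti, Brennan and Quinn (Lieutenant).
Lindqvist and Petrov are each not paramedic-certified, so the next rule applies.
Lindqvist and Petrov both have date of promotion to current rank 1 Nov 1992, so the next rule applies.
Lindqvist and Petrov both have total department service 24 years, so the next rule applies.
Among Lindqvist and Petrov, by badge number (lower first): Lindqvist (210) before Petrov (639).
Among Greco, Ivanova, Farouk, Haddad, Marchetti, Brennan and Quinn, paramedic-certified before not paramedic-certified: Greco, Ivanova and Farouk (paramedic-certified) before Haddad, Marchetti, Brennan and Quinn (not paramedic-certified).
Greco, Ivanova and Farouk all have date of promotion to current rank 27 Mar 2009, so the next rule applies.
Among Greco, Ivanova and Farouk, by total department service (lower first): Greco (5 years) before Ivanova and Farouk (14 years).
Among Ivanova and Farouk, by badge number (lower first): Ivanova (502) before Farouk (732).
Among Haddad, Marchetti, Brennan and Quinn, by date of promotion to current rank (earlier first): Haddad, Marchetti and Brennan (8 Mar 2006) before Quinn (5 Mar 2007).
Haddad, Marchetti and Brennan all have total department service 29 years, so the next rule applies.
Among Haddad, Marchetti and Brennan, by badge number (lower first): Haddad (584) before Marchetti (886) before Brennan (906).
Order: Lindqvist, Petrov, Greco, Ivanova, Farouk, Haddad, Marchetti, Brennan, Quinn.

Haddad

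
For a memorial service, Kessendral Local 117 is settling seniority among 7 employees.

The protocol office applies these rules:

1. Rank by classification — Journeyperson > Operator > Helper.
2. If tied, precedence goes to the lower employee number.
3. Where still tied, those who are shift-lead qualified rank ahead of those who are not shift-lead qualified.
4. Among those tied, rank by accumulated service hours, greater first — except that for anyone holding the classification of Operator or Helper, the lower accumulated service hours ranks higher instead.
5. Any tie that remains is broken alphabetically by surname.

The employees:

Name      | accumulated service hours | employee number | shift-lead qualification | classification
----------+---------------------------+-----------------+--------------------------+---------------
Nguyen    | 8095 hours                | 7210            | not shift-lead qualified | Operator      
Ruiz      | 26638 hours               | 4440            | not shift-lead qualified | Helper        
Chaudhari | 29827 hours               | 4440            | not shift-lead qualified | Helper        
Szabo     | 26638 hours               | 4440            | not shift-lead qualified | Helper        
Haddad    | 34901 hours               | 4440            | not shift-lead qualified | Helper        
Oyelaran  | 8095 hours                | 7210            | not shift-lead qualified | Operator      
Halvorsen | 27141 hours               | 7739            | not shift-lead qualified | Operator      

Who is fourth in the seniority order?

Ruiz

By classification: Nguyen, Oyelaran and Halvorsen (Operator); then Ruiz, Szabo, Chaudhari and Haddad (Helper).
Among Nguyen, Oyelaran and Halvorsen, by employee number (lower first): Nguyen and Oyelaran (7210) before Halvorsen (7739).
Nguyen and Oyelaran are each not shift-lead qualified, so the next rule applies.
Nguyen and Oyelaran both have accumulated service hours 8095 hours, so the next rule applies.
Among Nguyen and Oyelaran, alphabetically by surname: Nguyen before Oyelaran.
Ruiz, Szabo, Chaudhari and Haddad all have employee number 4440, so the next rule applies.
Ruiz, Szabo, Chaudhari and Haddad are each not shift-lead qualified, so the next rule applies.
Among Ruiz, Szabo, Chaudhari and Haddad, by accumulated service hours (lower first) (reversed rule for this group): Ruiz and Szabo (26638 hours) before Chaudhari (29827 hours) before Haddad (34901 hours).
Among Ruiz and Szabo, alphabetically by surname: Ruiz before Szabo.
Order: Nguyen, Oyelaran, Halvorsen, Ruiz, Szabo, Chaudhari, Haddad.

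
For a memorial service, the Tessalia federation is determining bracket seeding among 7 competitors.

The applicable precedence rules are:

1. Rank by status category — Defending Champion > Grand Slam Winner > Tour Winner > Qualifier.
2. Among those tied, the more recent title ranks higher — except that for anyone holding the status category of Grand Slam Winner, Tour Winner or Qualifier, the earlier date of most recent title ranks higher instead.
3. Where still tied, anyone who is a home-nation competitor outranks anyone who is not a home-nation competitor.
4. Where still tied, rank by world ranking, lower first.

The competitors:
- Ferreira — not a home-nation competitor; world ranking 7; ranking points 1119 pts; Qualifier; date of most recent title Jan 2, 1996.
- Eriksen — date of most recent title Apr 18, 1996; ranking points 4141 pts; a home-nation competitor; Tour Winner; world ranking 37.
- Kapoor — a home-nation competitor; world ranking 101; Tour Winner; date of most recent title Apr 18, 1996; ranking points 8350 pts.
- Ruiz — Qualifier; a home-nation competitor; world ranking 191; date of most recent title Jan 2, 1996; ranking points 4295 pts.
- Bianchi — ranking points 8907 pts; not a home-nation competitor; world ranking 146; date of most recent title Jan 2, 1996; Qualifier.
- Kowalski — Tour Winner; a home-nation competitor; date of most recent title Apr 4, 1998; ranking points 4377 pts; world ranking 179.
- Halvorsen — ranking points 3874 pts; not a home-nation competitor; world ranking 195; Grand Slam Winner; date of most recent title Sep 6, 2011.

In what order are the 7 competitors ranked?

Halvorsen, Eriksen, Kapoor, Kowalski, Ruiz, Ferreira, Bianchi

By status category: Halvorsen (Grand Slam Winner); then Eriksen, Kapoor and Kowalski (Tour Winner); then Ruiz, Ferreira and Bianchi (Qualifier).
Among Eriksen, Kapoor and Kowalski, by date of most recent title (earlier first) (reversed rule for this group): Eriksen and Kapoor (Apr 18, 1996) before Kowalski (Apr 4, 1998).
Eriksen and Kapoor are each a home-nation competitor, so the next rule applies.
Among Eriksen and Kapoor, by world ranking (lower first): Eriksen (37) before Kapoor (101).
Ruiz, Ferreira and Bianchi all have date of most recent title Jan 2, 1996, so the next rule applies.
Among Ruiz, Ferreira and Bianchi, a home-nation competitor before not a home-nation competitor: Ruiz (a home-nation competitor) before Ferreira and Bianchi (not a home-nation competitor).
Among Ferreira and Bianchi, by world ranking (lower first): Ferreira (7) before Bianchi (146).
Full order: Halvorsen, Eriksen, Kapoor, Kowalski, Ruiz, Ferreira, Bianchi.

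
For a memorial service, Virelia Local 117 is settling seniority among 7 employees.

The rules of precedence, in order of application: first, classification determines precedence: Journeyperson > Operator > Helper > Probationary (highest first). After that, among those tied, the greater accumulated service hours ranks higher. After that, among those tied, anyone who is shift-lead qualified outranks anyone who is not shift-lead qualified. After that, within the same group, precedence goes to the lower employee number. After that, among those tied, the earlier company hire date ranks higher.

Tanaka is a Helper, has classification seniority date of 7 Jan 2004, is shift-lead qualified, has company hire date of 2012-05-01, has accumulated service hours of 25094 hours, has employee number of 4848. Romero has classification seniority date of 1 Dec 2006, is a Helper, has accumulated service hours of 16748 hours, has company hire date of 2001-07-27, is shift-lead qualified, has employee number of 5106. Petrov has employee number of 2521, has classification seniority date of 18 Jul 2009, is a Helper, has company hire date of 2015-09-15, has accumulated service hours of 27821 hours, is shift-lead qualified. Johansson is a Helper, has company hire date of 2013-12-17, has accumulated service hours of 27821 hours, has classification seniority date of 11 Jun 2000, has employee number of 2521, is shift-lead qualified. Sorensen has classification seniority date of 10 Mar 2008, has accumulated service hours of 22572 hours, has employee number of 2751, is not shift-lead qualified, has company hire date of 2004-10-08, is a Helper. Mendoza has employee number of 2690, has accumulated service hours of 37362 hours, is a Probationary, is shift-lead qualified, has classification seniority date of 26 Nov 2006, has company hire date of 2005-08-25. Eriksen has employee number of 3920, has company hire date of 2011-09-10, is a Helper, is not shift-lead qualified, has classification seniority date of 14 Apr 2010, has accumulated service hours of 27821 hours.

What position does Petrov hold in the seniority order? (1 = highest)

2

By classification: Johansson, Petrov, Eriksen, Tanaka, Sorensen and Romero (Helper); then Mendoza (Probationary).
Among Johansson, Petrov, Eriksen, Tanaka, Sorensen and Romero, by accumulated service hours (higher first): Johansson, Petrov and Eriksen (27821 hours) before Tanaka (25094 hours) before Sorensen (22572 hours) before Romero (16748 hours).
Among Johansson, Petrov and Eriksen, shift-lead qualified before not shift-lead qualified: Johansson and Petrov (shift-lead qualified) before Eriksen (not shift-lead qualified).
Johansson and Petrov both have employee number 2521, so the next rule applies.
Among Johansson and Petrov, by company hire date (earlier first): Johansson (2013-12-17) before Petrov (2015-09-15).
Order: Johansson, Petrov, Eriksen, Tanaka, Sorensen, Romero, Mendoza. So position 2.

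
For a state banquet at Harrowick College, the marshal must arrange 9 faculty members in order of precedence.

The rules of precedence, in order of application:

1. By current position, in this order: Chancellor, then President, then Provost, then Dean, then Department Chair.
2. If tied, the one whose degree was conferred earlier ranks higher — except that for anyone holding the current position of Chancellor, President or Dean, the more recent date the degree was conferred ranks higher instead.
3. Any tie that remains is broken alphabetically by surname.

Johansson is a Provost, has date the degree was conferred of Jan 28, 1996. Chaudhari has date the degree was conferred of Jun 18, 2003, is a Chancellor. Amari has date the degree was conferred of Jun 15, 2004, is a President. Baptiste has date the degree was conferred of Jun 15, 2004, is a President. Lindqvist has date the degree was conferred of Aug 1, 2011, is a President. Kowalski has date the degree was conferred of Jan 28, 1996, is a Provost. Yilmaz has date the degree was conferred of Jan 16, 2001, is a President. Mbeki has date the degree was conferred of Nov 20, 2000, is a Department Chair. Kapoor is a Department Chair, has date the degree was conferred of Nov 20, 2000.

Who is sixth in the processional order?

By current position: Chaudhari (Chancellor); then Lindqvist, Amari, Baptiste and Yilmaz (President); then Johansson and Kowalski (Provost); then Kapoor and Mbeki (Department Chair).
Among Lindqvist, Amari, Baptiste and Yilmaz, by date the degree was conferred (later first) (reversed rule for this group): Lindqvist (Aug 1, 2011) before Amari and Baptiste (Jun 15, 2004) before Yilmaz (Jan 16, 2001).
Among Amari and Baptiste, alphabetically by surname: Amari before Baptiste.
Johansson and Kowalski both have date the degree was conferred Jan 28, 1996, so the next rule applies.
Among Johansson and Kowalski, alphabetically by surname: Johansson before Kowalski.
Kapoor and Mbeki both have date the degree was conferred Nov 20, 2000, so the next rule applies.
Among Kapoor and Mbeki, alphabetically by surname: Kapoor before Mbeki.
Order: Chaudhari, Lindqvist, Amari, Baptiste, Yilmaz, Johansson, Kowalski, Kapoor, Mbeki.

Johansson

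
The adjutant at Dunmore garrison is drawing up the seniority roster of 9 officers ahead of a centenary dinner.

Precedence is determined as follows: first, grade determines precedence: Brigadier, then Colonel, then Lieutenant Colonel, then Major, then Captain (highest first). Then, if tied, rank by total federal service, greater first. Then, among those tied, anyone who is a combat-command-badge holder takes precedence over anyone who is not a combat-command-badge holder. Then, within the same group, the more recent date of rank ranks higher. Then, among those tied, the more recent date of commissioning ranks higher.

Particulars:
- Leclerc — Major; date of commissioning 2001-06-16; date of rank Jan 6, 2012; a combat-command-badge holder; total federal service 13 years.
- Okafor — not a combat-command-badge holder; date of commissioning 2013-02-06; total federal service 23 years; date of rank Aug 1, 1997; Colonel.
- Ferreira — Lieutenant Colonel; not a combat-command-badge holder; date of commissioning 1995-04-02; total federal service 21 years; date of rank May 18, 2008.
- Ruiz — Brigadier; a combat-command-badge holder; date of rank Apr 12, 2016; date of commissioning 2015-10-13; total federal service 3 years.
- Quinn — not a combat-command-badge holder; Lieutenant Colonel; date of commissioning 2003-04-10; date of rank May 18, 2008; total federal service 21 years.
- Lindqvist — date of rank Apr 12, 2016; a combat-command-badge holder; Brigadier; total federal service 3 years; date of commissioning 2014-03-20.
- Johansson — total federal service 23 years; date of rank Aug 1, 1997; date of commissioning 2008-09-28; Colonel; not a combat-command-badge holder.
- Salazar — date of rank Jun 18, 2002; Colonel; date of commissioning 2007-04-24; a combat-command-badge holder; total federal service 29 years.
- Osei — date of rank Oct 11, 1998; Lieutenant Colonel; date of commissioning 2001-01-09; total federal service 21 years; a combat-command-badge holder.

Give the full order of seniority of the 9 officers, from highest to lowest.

By grade: Ruiz and Lindqvist (Brigadier); then Salazar, Okafor and Johansson (Colonel); then Osei, Quinn and Ferreira (Lieutenant Colonel); then Leclerc (Major).
Ruiz and Lindqvist both have total federal service 3 years, so the next rule applies.
Ruiz and Lindqvist are each a combat-command-badge holder, so the next rule applies.
Ruiz and Lindqvist both have date of rank Apr 12, 2016, so the next rule applies.
Among Ruiz and Lindqvist, by date of commissioning (later first): Ruiz (2015-10-13) before Lindqvist (2014-03-20).
Among Salazar, Okafor and Johansson, by total federal service (higher first): Salazar (29 years) before Okafor and Johansson (23 years).
Okafor and Johansson are each not a combat-command-badge holder, so the next rule applies.
Okafor and Johansson both have date of rank Aug 1, 1997, so the next rule applies.
Among Okafor and Johansson, by date of commissioning (later first): Okafor (2013-02-06) before Johansson (2008-09-28).
Osei, Quinn and Ferreira all have total federal service 21 years, so the next rule applies.
Among Osei, Quinn and Ferreira, a combat-command-badge holder before not a combat-command-badge holder: Osei (a combat-command-badge holder) before Quinn and Ferreira (not a combat-command-badge holder).
Quinn and Ferreira both have date of rank May 18, 2008, so the next rule applies.
Among Quinn and Ferreira, by date of commissioning (later first): Quinn (2003-04-10) before Ferreira (1995-04-02).
Full order: Ruiz, Lindqvist, Salazar, Okafor, Johansson, Osei, Quinn, Ferreira, Leclerc.

Ruiz, Lindqvist, Salazar, Okafor, Johansson, Osei, Quinn, Ferreira, Leclerc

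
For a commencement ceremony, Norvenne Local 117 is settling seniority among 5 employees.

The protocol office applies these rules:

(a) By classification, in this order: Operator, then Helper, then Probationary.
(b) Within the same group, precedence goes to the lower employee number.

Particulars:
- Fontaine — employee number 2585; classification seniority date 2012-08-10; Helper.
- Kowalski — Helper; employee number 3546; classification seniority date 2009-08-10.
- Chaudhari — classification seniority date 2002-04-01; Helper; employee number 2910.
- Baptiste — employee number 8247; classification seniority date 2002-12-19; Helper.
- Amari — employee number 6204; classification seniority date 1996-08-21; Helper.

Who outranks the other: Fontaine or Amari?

By classification: Fontaine, Chaudhari, Kowalski, Amari and Baptiste (Helper).
Among Fontaine, Chaudhari, Kowalski, Amari and Baptiste, by employee number (lower first): Fontaine (2585) before Chaudhari (2910) before Kowalski (3546) before Amari (6204) before Baptiste (8247).
So Fontaine takes precedence.

Fontaine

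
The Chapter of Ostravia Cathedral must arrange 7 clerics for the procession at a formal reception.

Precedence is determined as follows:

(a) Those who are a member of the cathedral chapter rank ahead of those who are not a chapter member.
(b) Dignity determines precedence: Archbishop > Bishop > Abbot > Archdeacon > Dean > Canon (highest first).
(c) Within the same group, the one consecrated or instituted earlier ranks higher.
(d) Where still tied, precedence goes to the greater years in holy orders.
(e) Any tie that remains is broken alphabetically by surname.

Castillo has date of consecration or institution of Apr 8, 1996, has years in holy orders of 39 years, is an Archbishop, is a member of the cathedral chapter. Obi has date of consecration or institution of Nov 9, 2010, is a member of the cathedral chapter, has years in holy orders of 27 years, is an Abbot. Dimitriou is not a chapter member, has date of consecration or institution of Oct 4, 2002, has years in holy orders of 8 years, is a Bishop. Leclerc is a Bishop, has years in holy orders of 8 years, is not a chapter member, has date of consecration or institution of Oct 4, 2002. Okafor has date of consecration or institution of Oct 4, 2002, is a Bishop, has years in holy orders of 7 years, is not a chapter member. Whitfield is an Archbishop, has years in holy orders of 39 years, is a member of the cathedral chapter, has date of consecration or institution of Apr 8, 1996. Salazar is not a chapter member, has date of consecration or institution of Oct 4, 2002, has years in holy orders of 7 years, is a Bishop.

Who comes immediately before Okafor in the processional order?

By the first rule: Castillo, Whitfield and Obi (each a member of the cathedral chapter); then Dimitriou, Leclerc, Okafor and Salazar (each not a chapter member).
Among Castillo, Whitfield and Obi, by dignity: Castillo and Whitfield (Archbishop) before Obi (Abbot).
Castillo and Whitfield both have date of consecration or institution Apr 8, 1996, so the next rule applies.
Castillo and Whitfield both have years in holy orders 39 years, so the next rule applies.
Among Castillo and Whitfield, alphabetically by surname: Castillo before Whitfield.
Dimitriou, Leclerc, Okafor and Salazar are each Bishop, so the next rule applies.
Dimitriou, Leclerc, Okafor and Salazar all have date of consecration or institution Oct 4, 2002, so the next rule applies.
Among Dimitriou, Leclerc, Okafor and Salazar, by years in holy orders (higher first): Dimitriou and Leclerc (8 years) before Okafor and Salazar (7 years).
Among Dimitriou and Leclerc, alphabetically by surname: Dimitriou before Leclerc.
Among Okafor and Salazar, alphabetically by surname: Okafor before Salazar.
Order: Castillo, Whitfield, Obi, Dimitriou, Leclerc, Okafor, Salazar.

Leclerc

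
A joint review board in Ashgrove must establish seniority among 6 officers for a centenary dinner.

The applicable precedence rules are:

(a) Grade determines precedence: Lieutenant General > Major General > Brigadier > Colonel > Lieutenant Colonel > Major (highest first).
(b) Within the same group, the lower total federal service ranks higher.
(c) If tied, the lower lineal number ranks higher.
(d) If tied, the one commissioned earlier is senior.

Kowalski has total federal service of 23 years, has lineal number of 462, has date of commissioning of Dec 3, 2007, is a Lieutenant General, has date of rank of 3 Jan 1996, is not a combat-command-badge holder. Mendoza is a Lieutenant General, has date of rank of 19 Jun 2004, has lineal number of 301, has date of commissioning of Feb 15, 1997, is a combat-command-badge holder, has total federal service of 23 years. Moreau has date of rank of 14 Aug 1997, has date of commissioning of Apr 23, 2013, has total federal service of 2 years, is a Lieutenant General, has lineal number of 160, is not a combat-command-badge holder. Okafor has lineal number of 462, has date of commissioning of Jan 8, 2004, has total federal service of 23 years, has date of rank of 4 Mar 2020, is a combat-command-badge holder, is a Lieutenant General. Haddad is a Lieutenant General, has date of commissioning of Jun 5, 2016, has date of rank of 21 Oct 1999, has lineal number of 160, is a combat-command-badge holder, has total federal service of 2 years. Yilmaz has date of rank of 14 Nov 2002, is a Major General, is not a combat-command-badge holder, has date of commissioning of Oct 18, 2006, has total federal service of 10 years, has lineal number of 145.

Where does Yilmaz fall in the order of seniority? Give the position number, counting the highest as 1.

6

By grade: Moreau, Haddad, Mendoza, Okafor and Kowalski (Lieutenant General); then Yilmaz (Major General).
Among Moreau, Haddad, Mendoza, Okafor and Kowalski, by total federal service (lower first): Moreau and Haddad (2 years) before Mendoza, Okafor and Kowalski (23 years).
Moreau and Haddad both have lineal number 160, so the next rule applies.
Among Moreau and Haddad, by date of commissioning (earlier first): Moreau (Apr 23, 2013) before Haddad (Jun 5, 2016).
Among Mendoza, Okafor and Kowalski, by lineal number (lower first): Mendoza (301) before Okafor and Kowalski (462).
Among Okafor and Kowalski, by date of commissioning (earlier first): Okafor (Jan 8, 2004) before Kowalski (Dec 3, 2007).
Order: Moreau, Haddad, Mendoza, Okafor, Kowalski, Yilmaz. So position 6.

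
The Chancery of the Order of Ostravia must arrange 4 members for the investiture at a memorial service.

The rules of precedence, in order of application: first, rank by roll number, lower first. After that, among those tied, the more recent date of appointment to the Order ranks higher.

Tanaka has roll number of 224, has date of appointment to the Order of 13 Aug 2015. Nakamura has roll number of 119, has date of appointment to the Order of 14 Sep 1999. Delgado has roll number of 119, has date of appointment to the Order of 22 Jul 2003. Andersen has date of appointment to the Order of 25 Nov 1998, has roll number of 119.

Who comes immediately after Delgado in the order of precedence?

Nakamura

By roll number (lower first): Delgado, Nakamura and Andersen (each 119); then Tanaka (224).
Among Delgado, Nakamura and Andersen, by date of appointment to the Order (later first): Delgado (22 Jul 2003) before Nakamura (14 Sep 1999) before Andersen (25 Nov 1998).
Order: Delgado, Nakamura, Andersen, Tanaka.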